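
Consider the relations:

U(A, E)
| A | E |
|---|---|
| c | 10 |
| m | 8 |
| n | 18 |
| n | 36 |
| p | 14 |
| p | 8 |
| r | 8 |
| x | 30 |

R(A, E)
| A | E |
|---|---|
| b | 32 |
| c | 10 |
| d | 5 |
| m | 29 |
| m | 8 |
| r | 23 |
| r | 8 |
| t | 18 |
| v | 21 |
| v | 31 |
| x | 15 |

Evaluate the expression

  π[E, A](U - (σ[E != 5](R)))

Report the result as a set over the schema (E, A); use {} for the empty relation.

{(14, p), (18, n), (30, x), (36, n), (8, p)}

Selection E != 5: {(b, 32), (c, 10), (m, 29), (m, 8), (r, 23), (r, 8), (t, 18), (v, 21), (v, 31), (x, 15)}
Taking the difference: {(n, 18), (n, 36), (p, 14), (p, 8), (x, 30)}
π_{E, A} gives {(14, p), (18, n), (30, x), (36, n), (8, p)}.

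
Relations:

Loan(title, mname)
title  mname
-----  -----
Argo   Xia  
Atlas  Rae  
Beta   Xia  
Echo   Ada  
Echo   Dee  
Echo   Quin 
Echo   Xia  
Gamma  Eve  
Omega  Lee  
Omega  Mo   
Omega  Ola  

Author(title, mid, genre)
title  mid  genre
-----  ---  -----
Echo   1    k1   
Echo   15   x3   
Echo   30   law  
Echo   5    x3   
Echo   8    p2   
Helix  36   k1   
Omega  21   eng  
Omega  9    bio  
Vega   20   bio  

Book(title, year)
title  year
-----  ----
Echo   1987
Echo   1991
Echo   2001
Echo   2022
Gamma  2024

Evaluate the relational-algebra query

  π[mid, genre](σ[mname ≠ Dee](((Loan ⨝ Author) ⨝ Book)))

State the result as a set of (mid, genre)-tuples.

{(1, k1), (15, x3), (30, law), (5, x3), (8, p2)}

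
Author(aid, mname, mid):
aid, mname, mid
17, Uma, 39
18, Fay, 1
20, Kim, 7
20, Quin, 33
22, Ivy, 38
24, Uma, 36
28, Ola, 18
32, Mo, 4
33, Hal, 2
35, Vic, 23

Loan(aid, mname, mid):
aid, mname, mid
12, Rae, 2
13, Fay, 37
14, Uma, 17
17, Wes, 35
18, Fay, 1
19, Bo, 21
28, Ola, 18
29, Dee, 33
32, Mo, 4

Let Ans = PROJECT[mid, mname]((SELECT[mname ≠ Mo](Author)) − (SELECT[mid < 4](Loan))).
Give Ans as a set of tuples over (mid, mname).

{(18, Ola), (2, Hal), (23, Vic), (33, Quin), (36, Uma), (38, Ivy), (39, Uma), (7, Kim)}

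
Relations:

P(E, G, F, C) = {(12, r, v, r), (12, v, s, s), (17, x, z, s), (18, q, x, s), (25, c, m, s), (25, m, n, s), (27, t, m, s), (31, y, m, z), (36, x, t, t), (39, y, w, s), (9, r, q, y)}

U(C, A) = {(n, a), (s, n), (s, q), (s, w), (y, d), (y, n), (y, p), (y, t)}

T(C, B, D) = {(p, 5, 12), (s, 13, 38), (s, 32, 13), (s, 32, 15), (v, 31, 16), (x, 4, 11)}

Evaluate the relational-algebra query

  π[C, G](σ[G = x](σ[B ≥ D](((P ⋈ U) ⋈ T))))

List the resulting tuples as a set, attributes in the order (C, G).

P ⋈ U (natural join on C): {(12, v, s, s, n), (12, v, s, s, q), (12, v, s, s, w), (17, x, z, s, n), (17, x, z, s, q), (17, x, z, s, w), (18, q, x, s, n), (18, q, x, s, q), (18, q, x, s, w), (25, c, m, s, n), (25, c, m, s, q), (25, c, m, s, w), (25, m, n, s, n), (25, m, n, s, q), (25, m, n, s, w), (27, t, m, s, n), (27, t, m, s, q), (27, t, m, s, w), (39, y, w, s, n), (39, y, w, s, q), (39, y, w, s, w), (9, r, q, y, d), (9, r, q, y, n), (9, r, q, y, p), (9, r, q, y, t)}
(P ⋈ U) ⋈ T (natural join on C): {(12, v, s, s, n, 13, 38), (12, v, s, s, n, 32, 13), (12, v, s, s, n, 32, 15), (12, v, s, s, q, 13, 38), (12, v, s, s, q, 32, 13), (12, v, s, s, q, 32, 15), (12, v, s, s, w, 13, 38), (12, v, s, s, w, 32, 13), (12, v, s, s, w, 32, 15), (17, x, z, s, n, 13, 38), (17, x, z, s, n, 32, 13), (17, x, z, s, n, 32, 15), (17, x, z, s, q, 13, 38), (17, x, z, s, q, 32, 13), (17, x, z, s, q, 32, 15), (17, x, z, s, w, 13, 38), (17, x, z, s, w, 32, 13), (17, x, z, s, w, 32, 15), (18, q, x, s, n, 13, 38), (18, q, x, s, n, 32, 13), (18, q, x, s, n, 32, 15), (18, q, x, s, q, 13, 38), (18, q, x, s, q, 32, 13), (18, q, x, s, q, 32, 15), (18, q, x, s, w, 13, 38), (18, q, x, s, w, 32, 13), (18, q, x, s, w, 32, 15), (25, c, m, s, n, 13, 38), (25, c, m, s, n, 32, 13), (25, c, m, s, n, 32, 15), (25, c, m, s, q, 13, 38), (25, c, m, s, q, 32, 13), (25, c, m, s, q, 32, 15), (25, c, m, s, w, 13, 38), (25, c, m, s, w, 32, 13), (25, c, m, s, w, 32, 15), (25, m, n, s, n, 13, 38), (25, m, n, s, n, 32, 13), (25, m, n, s, n, 32, 15), (25, m, n, s, q, 13, 38), (25, m, n, s, q, 32, 13), (25, m, n, s, q, 32, 15), (25, m, n, s, w, 13, 38), (25, m, n, s, w, 32, 13), (25, m, n, s, w, 32, 15), (27, t, m, s, n, 13, 38), (27, t, m, s, n, 32, 13), (27, t, m, s, n, 32, 15), (27, t, m, s, q, 13, 38), (27, t, m, s, q, 32, 13), (27, t, m, s, q, 32, 15), (27, t, m, s, w, 13, 38), (27, t, m, s, w, 32, 13), (27, t, m, s, w, 32, 15), (39, y, w, s, n, 13, 38), (39, y, w, s, n, 32, 13), (39, y, w, s, n, 32, 15), (39, y, w, s, q, 13, 38), (39, y, w, s, q, 32, 13), (39, y, w, s, q, 32, 15), (39, y, w, s, w, 13, 38), (39, y, w, s, w, 32, 13), (39, y, w, s, w, 32, 15)}
σ[B ≥ D]: keep tuples satisfying B ≥ D → {(12, v, s, s, n, 32, 13), (12, v, s, s, n, 32, 15), (12, v, s, s, q, 32, 13), (12, v, s, s, q, 32, 15), (12, v, s, s, w, 32, 13), (12, v, s, s, w, 32, 15), (17, x, z, s, n, 32, 13), (17, x, z, s, n, 32, 15), (17, x, z, s, q, 32, 13), (17, x, z, s, q, 32, 15), (17, x, z, s, w, 32, 13), (17, x, z, s, w, 32, 15), (18, q, x, s, n, 32, 13), (18, q, x, s, n, 32, 15), (18, q, x, s, q, 32, 13), (18, q, x, s, q, 32, 15), (18, q, x, s, w, 32, 13), (18, q, x, s, w, 32, 15), (25, c, m, s, n, 32, 13), (25, c, m, s, n, 32, 15), (25, c, m, s, q, 32, 13), (25, c, m, s, q, 32, 15), (25, c, m, s, w, 32, 13), (25, c, m, s, w, 32, 15), (25, m, n, s, n, 32, 13), (25, m, n, s, n, 32, 15), (25, m, n, s, q, 32, 13), (25, m, n, s, q, 32, 15), (25, m, n, s, w, 32, 13), (25, m, n, s, w, 32, 15), (27, t, m, s, n, 32, 13), (27, t, m, s, n, 32, 15), (27, t, m, s, q, 32, 13), (27, t, m, s, q, 32, 15), (27, t, m, s, w, 32, 13), (27, t, m, s, w, 32, 15), (39, y, w, s, n, 32, 13), (39, y, w, s, n, 32, 15), (39, y, w, s, q, 32, 13), (39, y, w, s, q, 32, 15), (39, y, w, s, w, 32, 13), (39, y, w, s, w, 32, 15)}
σ[G = x]: keep tuples satisfying G = x → {(17, x, z, s, n, 32, 13), (17, x, z, s, n, 32, 15), (17, x, z, s, q, 32, 13), (17, x, z, s, q, 32, 15), (17, x, z, s, w, 32, 13), (17, x, z, s, w, 32, 15)}
Keep only column(s) C, G (5 duplicate(s) eliminated): {(s, x)}

{(s, x)}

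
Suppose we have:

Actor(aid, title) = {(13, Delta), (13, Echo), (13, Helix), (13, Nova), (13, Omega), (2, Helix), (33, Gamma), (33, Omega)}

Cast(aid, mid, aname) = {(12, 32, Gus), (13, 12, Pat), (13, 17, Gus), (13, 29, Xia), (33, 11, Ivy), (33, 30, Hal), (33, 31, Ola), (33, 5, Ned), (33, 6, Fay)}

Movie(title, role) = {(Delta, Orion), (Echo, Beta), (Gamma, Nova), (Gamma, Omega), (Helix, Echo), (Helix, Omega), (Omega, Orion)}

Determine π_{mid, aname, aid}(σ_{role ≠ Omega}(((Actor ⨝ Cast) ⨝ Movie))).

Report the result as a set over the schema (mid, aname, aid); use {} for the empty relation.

Actor ⋈ Cast (natural join on aid): {(13, Delta, 12, Pat), (13, Delta, 17, Gus), (13, Delta, 29, Xia), (13, Echo, 12, Pat), (13, Echo, 17, Gus), (13, Echo, 29, Xia), (13, Helix, 12, Pat), (13, Helix, 17, Gus), (13, Helix, 29, Xia), (13, Nova, 12, Pat), (13, Nova, 17, Gus), (13, Nova, 29, Xia), (13, Omega, 12, Pat), (13, Omega, 17, Gus), (13, Omega, 29, Xia), (33, Gamma, 11, Ivy), (33, Gamma, 30, Hal), (33, Gamma, 31, Ola), (33, Gamma, 5, Ned), (33, Gamma, 6, Fay), (33, Omega, 11, Ivy), (33, Omega, 30, Hal), (33, Omega, 31, Ola), (33, Omega, 5, Ned), (33, Omega, 6, Fay)}
(Actor ⨝ Cast) ⋈ Movie (natural join on title): {(13, Delta, 12, Pat, Orion), (13, Delta, 17, Gus, Orion), (13, Delta, 29, Xia, Orion), (13, Echo, 12, Pat, Beta), (13, Echo, 17, Gus, Beta), (13, Echo, 29, Xia, Beta), (13, Helix, 12, Pat, Echo), (13, Helix, 12, Pat, Omega), (13, Helix, 17, Gus, Echo), (13, Helix, 17, Gus, Omega), (13, Helix, 29, Xia, Echo), (13, Helix, 29, Xia, Omega), (13, Omega, 12, Pat, Orion), (13, Omega, 17, Gus, Orion), (13, Omega, 29, Xia, Orion), (33, Gamma, 11, Ivy, Nova), (33, Gamma, 11, Ivy, Omega), (33, Gamma, 30, Hal, Nova), (33, Gamma, 30, Hal, Omega), (33, Gamma, 31, Ola, Nova), (33, Gamma, 31, Ola, Omega), (33, Gamma, 5, Ned, Nova), (33, Gamma, 5, Ned, Omega), (33, Gamma, 6, Fay, Nova), (33, Gamma, 6, Fay, Omega), (33, Omega, 11, Ivy, Orion), (33, Omega, 30, Hal, Orion), (33, Omega, 31, Ola, Orion), (33, Omega, 5, Ned, Orion), (33, Omega, 6, Fay, Orion)}
σ[role ≠ Omega]: keep tuples satisfying role ≠ Omega → {(13, Delta, 12, Pat, Orion), (13, Delta, 17, Gus, Orion), (13, Delta, 29, Xia, Orion), (13, Echo, 12, Pat, Beta), (13, Echo, 17, Gus, Beta), (13, Echo, 29, Xia, Beta), (13, Helix, 12, Pat, Echo), (13, Helix, 17, Gus, Echo), (13, Helix, 29, Xia, Echo), (13, Omega, 12, Pat, Orion), (13, Omega, 17, Gus, Orion), (13, Omega, 29, Xia, Orion), (33, Gamma, 11, Ivy, Nova), (33, Gamma, 30, Hal, Nova), (33, Gamma, 31, Ola, Nova), (33, Gamma, 5, Ned, Nova), (33, Gamma, 6, Fay, Nova), (33, Omega, 11, Ivy, Orion), (33, Omega, 30, Hal, Orion), (33, Omega, 31, Ola, Orion), (33, Omega, 5, Ned, Orion), (33, Omega, 6, Fay, Orion)}
Projecting to mid, aname, aid (14 duplicate(s) eliminated): {(11, Ivy, 33), (12, Pat, 13), (17, Gus, 13), (29, Xia, 13), (30, Hal, 33), (31, Ola, 33), (5, Ned, 33), (6, Fay, 33)}

{(11, Ivy, 33), (12, Pat, 13), (17, Gus, 13), (29, Xia, 13), (30, Hal, 33), (31, Ola, 33), (5, Ned, 33), (6, Fay, 33)}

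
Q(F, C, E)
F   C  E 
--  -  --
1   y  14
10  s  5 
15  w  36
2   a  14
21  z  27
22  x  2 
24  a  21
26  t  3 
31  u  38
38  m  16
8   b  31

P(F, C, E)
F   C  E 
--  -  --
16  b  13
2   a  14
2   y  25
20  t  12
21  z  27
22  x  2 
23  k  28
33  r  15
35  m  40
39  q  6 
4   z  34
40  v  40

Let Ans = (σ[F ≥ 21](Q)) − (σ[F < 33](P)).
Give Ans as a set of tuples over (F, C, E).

Selection F ≥ 21: {(21, z, 27), (22, x, 2), (24, a, 21), (26, t, 3), (31, u, 38), (38, m, 16)}
Selection F < 33: {(16, b, 13), (2, a, 14), (2, y, 25), (20, t, 12), (21, z, 27), (22, x, 2), (23, k, 28), (4, z, 34)}
Taking the difference: {(24, a, 21), (26, t, 3), (31, u, 38), (38, m, 16)}

{(24, a, 21), (26, t, 3), (31, u, 38), (38, m, 16)}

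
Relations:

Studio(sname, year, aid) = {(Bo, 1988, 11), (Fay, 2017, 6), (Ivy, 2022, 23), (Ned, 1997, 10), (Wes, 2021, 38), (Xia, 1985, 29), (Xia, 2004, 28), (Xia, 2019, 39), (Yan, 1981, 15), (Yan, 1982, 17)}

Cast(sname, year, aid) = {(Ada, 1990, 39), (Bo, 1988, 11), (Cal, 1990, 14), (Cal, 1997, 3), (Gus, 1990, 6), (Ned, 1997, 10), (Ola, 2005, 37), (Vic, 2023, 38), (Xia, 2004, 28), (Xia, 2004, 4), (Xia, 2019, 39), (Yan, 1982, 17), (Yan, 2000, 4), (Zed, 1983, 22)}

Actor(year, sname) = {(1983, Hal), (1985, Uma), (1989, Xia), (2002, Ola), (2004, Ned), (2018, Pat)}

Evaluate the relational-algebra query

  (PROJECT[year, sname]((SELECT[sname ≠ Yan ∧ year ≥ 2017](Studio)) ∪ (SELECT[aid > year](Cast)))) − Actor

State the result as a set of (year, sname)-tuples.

{(2017, Fay), (2019, Xia), (2021, Wes), (2022, Ivy)}

Selection sname ≠ Yan ∧ year ≥ 2017: {(Fay, 2017, 6), (Ivy, 2022, 23), (Wes, 2021, 38), (Xia, 2019, 39)}
Selection aid > year: {}
Set union of the two operands is {(Fay, 2017, 6), (Ivy, 2022, 23), (Wes, 2021, 38), (Xia, 2019, 39)}.
Keep only column(s) year, sname: {(2017, Fay), (2019, Xia), (2021, Wes), (2022, Ivy)}
Set difference of the two operands is {(2017, Fay), (2019, Xia), (2021, Wes), (2022, Ivy)}.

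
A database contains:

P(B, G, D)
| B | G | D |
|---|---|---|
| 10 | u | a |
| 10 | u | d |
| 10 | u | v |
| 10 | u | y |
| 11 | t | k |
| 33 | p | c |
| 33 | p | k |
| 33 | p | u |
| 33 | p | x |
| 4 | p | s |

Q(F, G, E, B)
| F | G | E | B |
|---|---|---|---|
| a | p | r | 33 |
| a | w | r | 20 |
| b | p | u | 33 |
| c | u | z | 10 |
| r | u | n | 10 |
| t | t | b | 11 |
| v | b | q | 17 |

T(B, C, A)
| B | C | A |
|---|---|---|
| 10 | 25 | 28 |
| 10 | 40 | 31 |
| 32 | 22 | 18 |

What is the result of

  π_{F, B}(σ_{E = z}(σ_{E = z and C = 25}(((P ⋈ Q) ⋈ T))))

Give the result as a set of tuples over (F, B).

Joining P and Q on B, G yields {(10, u, a, c, z), (10, u, a, r, n), (10, u, d, c, z), (10, u, d, r, n), (10, u, v, c, z), (10, u, v, r, n), (10, u, y, c, z), (10, u, y, r, n), (11, t, k, t, b), (33, p, c, a, r), (33, p, c, b, u), (33, p, k, a, r), (33, p, k, b, u), (33, p, u, a, r), (33, p, u, b, u), (33, p, x, a, r), (33, p, x, b, u)}.
Joining (P ⋈ Q) and T on B yields {(10, u, a, c, z, 25, 28), (10, u, a, c, z, 40, 31), (10, u, a, r, n, 25, 28), (10, u, a, r, n, 40, 31), (10, u, d, c, z, 25, 28), (10, u, d, c, z, 40, 31), (10, u, d, r, n, 25, 28), (10, u, d, r, n, 40, 31), (10, u, v, c, z, 25, 28), (10, u, v, c, z, 40, 31), (10, u, v, r, n, 25, 28), (10, u, v, r, n, 40, 31), (10, u, y, c, z, 25, 28), (10, u, y, c, z, 40, 31), (10, u, y, r, n, 25, 28), (10, u, y, r, n, 40, 31)}.
σ[E = z and C = 25]: keep tuples satisfying E = z and C = 25 → {(10, u, a, c, z, 25, 28), (10, u, d, c, z, 25, 28), (10, u, v, c, z, 25, 28), (10, u, y, c, z, 25, 28)}
σ[E = z]: keep tuples satisfying E = z → {(10, u, a, c, z, 25, 28), (10, u, d, c, z, 25, 28), (10, u, v, c, z, 25, 28), (10, u, y, c, z, 25, 28)}
π_{F, B} gives {(c, 10)} (3 duplicate(s) eliminated).

{(c, 10)}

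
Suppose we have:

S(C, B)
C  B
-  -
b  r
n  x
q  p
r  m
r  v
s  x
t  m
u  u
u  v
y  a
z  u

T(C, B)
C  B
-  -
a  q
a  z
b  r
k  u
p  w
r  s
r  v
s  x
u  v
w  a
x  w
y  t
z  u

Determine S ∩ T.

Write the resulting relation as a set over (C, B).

{(b, r), (r, v), (s, x), (u, v), (z, u)}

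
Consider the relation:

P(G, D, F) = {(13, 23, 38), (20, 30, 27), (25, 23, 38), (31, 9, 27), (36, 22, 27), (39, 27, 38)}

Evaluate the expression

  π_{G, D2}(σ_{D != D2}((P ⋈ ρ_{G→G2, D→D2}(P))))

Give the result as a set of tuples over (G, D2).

{(13, 27), (20, 22), (20, 9), (25, 27), (31, 22), (31, 30), (36, 30), (36, 9), (39, 23)}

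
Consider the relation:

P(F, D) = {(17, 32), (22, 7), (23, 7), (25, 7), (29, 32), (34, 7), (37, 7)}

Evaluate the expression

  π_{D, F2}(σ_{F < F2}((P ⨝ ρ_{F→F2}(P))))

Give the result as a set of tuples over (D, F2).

ρ[F→F2]: schema becomes (F2, D); tuples unchanged.
Natural join on D: {(17, 32, 17), (17, 32, 29), (22, 7, 22), (22, 7, 23), (22, 7, 25), (22, 7, 34), (22, 7, 37), (23, 7, 22), (23, 7, 23), (23, 7, 25), (23, 7, 34), (23, 7, 37), (25, 7, 22), (25, 7, 23), (25, 7, 25), (25, 7, 34), (25, 7, 37), (29, 32, 17), (29, 32, 29), (34, 7, 22), (34, 7, 23), (34, 7, 25), (34, 7, 34), (34, 7, 37), (37, 7, 22), (37, 7, 23), (37, 7, 25), (37, 7, 34), (37, 7, 37)}
Filtering on F < F2 leaves {(17, 32, 29), (22, 7, 23), (22, 7, 25), (22, 7, 34), (22, 7, 37), (23, 7, 25), (23, 7, 34), (23, 7, 37), (25, 7, 34), (25, 7, 37), (34, 7, 37)}.
Projecting to D, F2 (6 duplicate(s) eliminated): {(32, 29), (7, 23), (7, 25), (7, 34), (7, 37)}

{(32, 29), (7, 23), (7, 25), (7, 34), (7, 37)}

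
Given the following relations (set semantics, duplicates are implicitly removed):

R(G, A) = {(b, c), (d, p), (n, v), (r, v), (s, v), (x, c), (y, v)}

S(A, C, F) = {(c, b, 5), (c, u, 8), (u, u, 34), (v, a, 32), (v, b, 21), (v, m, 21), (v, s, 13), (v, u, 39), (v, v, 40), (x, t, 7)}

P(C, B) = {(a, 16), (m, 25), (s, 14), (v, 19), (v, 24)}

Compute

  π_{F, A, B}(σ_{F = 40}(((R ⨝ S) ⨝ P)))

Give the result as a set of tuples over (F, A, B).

{(40, v, 19), (40, v, 24)}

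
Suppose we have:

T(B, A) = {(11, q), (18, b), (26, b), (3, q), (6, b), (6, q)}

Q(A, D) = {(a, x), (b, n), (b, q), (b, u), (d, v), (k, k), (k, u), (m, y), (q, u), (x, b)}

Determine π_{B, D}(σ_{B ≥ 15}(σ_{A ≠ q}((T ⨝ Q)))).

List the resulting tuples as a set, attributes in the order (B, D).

T ⋈ Q (natural join on A): {(11, q, u), (18, b, n), (18, b, q), (18, b, u), (26, b, n), (26, b, q), (26, b, u), (3, q, u), (6, b, n), (6, b, q), (6, b, u), (6, q, u)}
Apply σ_{A ≠ q}; surviving tuples: {(18, b, n), (18, b, q), (18, b, u), (26, b, n), (26, b, q), (26, b, u), (6, b, n), (6, b, q), (6, b, u)}
Apply σ_{B ≥ 15}; surviving tuples: {(18, b, n), (18, b, q), (18, b, u), (26, b, n), (26, b, q), (26, b, u)}
Keep only column(s) B, D: {(18, n), (18, q), (18, u), (26, n), (26, q), (26, u)}

{(18, n), (18, q), (18, u), (26, n), (26, q), (26, u)}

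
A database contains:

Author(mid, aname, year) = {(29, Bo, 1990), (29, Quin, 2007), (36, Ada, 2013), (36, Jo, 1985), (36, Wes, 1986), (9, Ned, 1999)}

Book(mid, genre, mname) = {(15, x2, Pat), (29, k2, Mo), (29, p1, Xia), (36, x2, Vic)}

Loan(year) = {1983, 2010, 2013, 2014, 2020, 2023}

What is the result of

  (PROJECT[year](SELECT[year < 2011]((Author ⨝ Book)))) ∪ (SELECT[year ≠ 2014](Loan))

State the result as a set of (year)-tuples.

{1983, 1985, 1986, 1990, 2007, 2010, 2013, 2020, 2023}

Author ⋈ Book (natural join on mid): {(29, Bo, 1990, k2, Mo), (29, Bo, 1990, p1, Xia), (29, Quin, 2007, k2, Mo), (29, Quin, 2007, p1, Xia), (36, Ada, 2013, x2, Vic), (36, Jo, 1985, x2, Vic), (36, Wes, 1986, x2, Vic)}
Selection year < 2011: {(29, Bo, 1990, k2, Mo), (29, Bo, 1990, p1, Xia), (29, Quin, 2007, k2, Mo), (29, Quin, 2007, p1, Xia), (36, Jo, 1985, x2, Vic), (36, Wes, 1986, x2, Vic)}
Projecting to year (2 duplicate(s) eliminated): {1985, 1986, 1990, 2007}
Selection year ≠ 2014: {1983, 2010, 2013, 2020, 2023}
Set union of the two operands is {1983, 1985, 1986, 1990, 2007, 2010, 2013, 2020, 2023}.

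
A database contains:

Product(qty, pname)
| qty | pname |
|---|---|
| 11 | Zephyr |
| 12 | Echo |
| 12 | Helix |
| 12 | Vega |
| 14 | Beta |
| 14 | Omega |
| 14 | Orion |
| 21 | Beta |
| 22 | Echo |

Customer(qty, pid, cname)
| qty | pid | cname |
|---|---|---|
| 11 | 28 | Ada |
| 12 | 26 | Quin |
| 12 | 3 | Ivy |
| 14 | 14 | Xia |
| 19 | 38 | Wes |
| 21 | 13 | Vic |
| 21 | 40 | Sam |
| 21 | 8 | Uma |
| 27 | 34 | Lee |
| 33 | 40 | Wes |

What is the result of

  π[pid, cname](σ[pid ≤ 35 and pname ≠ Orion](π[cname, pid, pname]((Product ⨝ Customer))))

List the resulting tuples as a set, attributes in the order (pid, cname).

Joining Product and Customer on qty yields {(11, Zephyr, 28, Ada), (12, Echo, 26, Quin), (12, Echo, 3, Ivy), (12, Helix, 26, Quin), (12, Helix, 3, Ivy), (12, Vega, 26, Quin), (12, Vega, 3, Ivy), (14, Beta, 14, Xia), (14, Omega, 14, Xia), (14, Orion, 14, Xia), (21, Beta, 13, Vic), (21, Beta, 40, Sam), (21, Beta, 8, Uma)}.
Keep only column(s) cname, pid, pname: {(Ada, 28, Zephyr), (Ivy, 3, Echo), (Ivy, 3, Helix), (Ivy, 3, Vega), (Quin, 26, Echo), (Quin, 26, Helix), (Quin, 26, Vega), (Sam, 40, Beta), (Uma, 8, Beta), (Vic, 13, Beta), (Xia, 14, Beta), (Xia, 14, Omega), (Xia, 14, Orion)}
Selection pid ≤ 35 and pname ≠ Orion: {(Ada, 28, Zephyr), (Ivy, 3, Echo), (Ivy, 3, Helix), (Ivy, 3, Vega), (Quin, 26, Echo), (Quin, 26, Helix), (Quin, 26, Vega), (Uma, 8, Beta), (Vic, 13, Beta), (Xia, 14, Beta), (Xia, 14, Omega)}
Keep only column(s) pid, cname (5 duplicate(s) eliminated): {(13, Vic), (14, Xia), (26, Quin), (28, Ada), (3, Ivy), (8, Uma)}

{(13, Vic), (14, Xia), (26, Quin), (28, Ada), (3, Ivy), (8, Uma)}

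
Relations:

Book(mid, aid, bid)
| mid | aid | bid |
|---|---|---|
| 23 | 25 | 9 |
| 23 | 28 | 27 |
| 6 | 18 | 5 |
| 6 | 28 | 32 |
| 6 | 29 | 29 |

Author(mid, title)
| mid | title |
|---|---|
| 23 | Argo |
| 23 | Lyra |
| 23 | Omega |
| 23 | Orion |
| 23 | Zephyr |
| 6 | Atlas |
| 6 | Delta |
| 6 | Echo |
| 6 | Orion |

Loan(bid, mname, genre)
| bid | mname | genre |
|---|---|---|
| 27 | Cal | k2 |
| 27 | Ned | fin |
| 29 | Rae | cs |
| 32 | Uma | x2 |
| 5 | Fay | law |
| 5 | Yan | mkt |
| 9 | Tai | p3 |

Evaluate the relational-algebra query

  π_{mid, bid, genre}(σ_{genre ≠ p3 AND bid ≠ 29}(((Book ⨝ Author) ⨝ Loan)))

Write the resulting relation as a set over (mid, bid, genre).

Natural join on mid: {(23, 25, 9, Argo), (23, 25, 9, Lyra), (23, 25, 9, Omega), (23, 25, 9, Orion), (23, 25, 9, Zephyr), (23, 28, 27, Argo), (23, 28, 27, Lyra), (23, 28, 27, Omega), (23, 28, 27, Orion), (23, 28, 27, Zephyr), (6, 18, 5, Atlas), (6, 18, 5, Delta), (6, 18, 5, Echo), (6, 18, 5, Orion), (6, 28, 32, Atlas), (6, 28, 32, Delta), (6, 28, 32, Echo), (6, 28, 32, Orion), (6, 29, 29, Atlas), (6, 29, 29, Delta), (6, 29, 29, Echo), (6, 29, 29, Orion)}
Natural join on bid: {(23, 25, 9, Argo, Tai, p3), (23, 25, 9, Lyra, Tai, p3), (23, 25, 9, Omega, Tai, p3), (23, 25, 9, Orion, Tai, p3), (23, 25, 9, Zephyr, Tai, p3), (23, 28, 27, Argo, Cal, k2), (23, 28, 27, Argo, Ned, fin), (23, 28, 27, Lyra, Cal, k2), (23, 28, 27, Lyra, Ned, fin), (23, 28, 27, Omega, Cal, k2), (23, 28, 27, Omega, Ned, fin), (23, 28, 27, Orion, Cal, k2), (23, 28, 27, Orion, Ned, fin), (23, 28, 27, Zephyr, Cal, k2), (23, 28, 27, Zephyr, Ned, fin), (6, 18, 5, Atlas, Fay, law), (6, 18, 5, Atlas, Yan, mkt), (6, 18, 5, Delta, Fay, law), (6, 18, 5, Delta, Yan, mkt), (6, 18, 5, Echo, Fay, law), (6, 18, 5, Echo, Yan, mkt), (6, 18, 5, Orion, Fay, law), (6, 18, 5, Orion, Yan, mkt), (6, 28, 32, Atlas, Uma, x2), (6, 28, 32, Delta, Uma, x2), (6, 28, 32, Echo, Uma, x2), (6, 28, 32, Orion, Uma, x2), (6, 29, 29, Atlas, Rae, cs), (6, 29, 29, Delta, Rae, cs), (6, 29, 29, Echo, Rae, cs), (6, 29, 29, Orion, Rae, cs)}
Selection genre ≠ p3 AND bid ≠ 29: {(23, 28, 27, Argo, Cal, k2), (23, 28, 27, Argo, Ned, fin), (23, 28, 27, Lyra, Cal, k2), (23, 28, 27, Lyra, Ned, fin), (23, 28, 27, Omega, Cal, k2), (23, 28, 27, Omega, Ned, fin), (23, 28, 27, Orion, Cal, k2), (23, 28, 27, Orion, Ned, fin), (23, 28, 27, Zephyr, Cal, k2), (23, 28, 27, Zephyr, Ned, fin), (6, 18, 5, Atlas, Fay, law), (6, 18, 5, Atlas, Yan, mkt), (6, 18, 5, Delta, Fay, law), (6, 18, 5, Delta, Yan, mkt), (6, 18, 5, Echo, Fay, law), (6, 18, 5, Echo, Yan, mkt), (6, 18, 5, Orion, Fay, law), (6, 18, 5, Orion, Yan, mkt), (6, 28, 32, Atlas, Uma, x2), (6, 28, 32, Delta, Uma, x2), (6, 28, 32, Echo, Uma, x2), (6, 28, 32, Orion, Uma, x2)}
Projecting to mid, bid, genre (17 duplicate(s) eliminated): {(23, 27, fin), (23, 27, k2), (6, 32, x2), (6, 5, law), (6, 5, mkt)}

{(23, 27, fin), (23, 27, k2), (6, 32, x2), (6, 5, law), (6, 5, mkt)}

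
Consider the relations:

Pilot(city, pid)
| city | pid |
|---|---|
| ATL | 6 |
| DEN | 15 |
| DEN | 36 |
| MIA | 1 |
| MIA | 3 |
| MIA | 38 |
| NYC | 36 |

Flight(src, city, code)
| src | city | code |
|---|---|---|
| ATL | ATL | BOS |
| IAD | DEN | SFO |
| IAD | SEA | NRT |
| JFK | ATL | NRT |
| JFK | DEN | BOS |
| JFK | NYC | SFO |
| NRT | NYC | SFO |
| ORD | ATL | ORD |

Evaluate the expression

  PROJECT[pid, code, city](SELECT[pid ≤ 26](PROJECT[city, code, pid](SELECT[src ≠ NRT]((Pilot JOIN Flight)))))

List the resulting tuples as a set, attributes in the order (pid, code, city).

{(15, BOS, DEN), (15, SFO, DEN), (6, BOS, ATL), (6, NRT, ATL), (6, ORD, ATL)}

Pilot ⋈ Flight (natural join on city): {(ATL, 6, ATL, BOS), (ATL, 6, JFK, NRT), (ATL, 6, ORD, ORD), (DEN, 15, IAD, SFO), (DEN, 15, JFK, BOS), (DEN, 36, IAD, SFO), (DEN, 36, JFK, BOS), (NYC, 36, JFK, SFO), (NYC, 36, NRT, SFO)}
Apply σ_{src ≠ NRT}; surviving tuples: {(ATL, 6, ATL, BOS), (ATL, 6, JFK, NRT), (ATL, 6, ORD, ORD), (DEN, 15, IAD, SFO), (DEN, 15, JFK, BOS), (DEN, 36, IAD, SFO), (DEN, 36, JFK, BOS), (NYC, 36, JFK, SFO)}
π_{city, code, pid} gives {(ATL, BOS, 6), (ATL, NRT, 6), (ATL, ORD, 6), (DEN, BOS, 15), (DEN, BOS, 36), (DEN, SFO, 15), (DEN, SFO, 36), (NYC, SFO, 36)}.
Apply σ_{pid ≤ 26}; surviving tuples: {(ATL, BOS, 6), (ATL, NRT, 6), (ATL, ORD, 6), (DEN, BOS, 15), (DEN, SFO, 15)}
π_{pid, code, city} gives {(15, BOS, DEN), (15, SFO, DEN), (6, BOS, ATL), (6, NRT, ATL), (6, ORD, ATL)}.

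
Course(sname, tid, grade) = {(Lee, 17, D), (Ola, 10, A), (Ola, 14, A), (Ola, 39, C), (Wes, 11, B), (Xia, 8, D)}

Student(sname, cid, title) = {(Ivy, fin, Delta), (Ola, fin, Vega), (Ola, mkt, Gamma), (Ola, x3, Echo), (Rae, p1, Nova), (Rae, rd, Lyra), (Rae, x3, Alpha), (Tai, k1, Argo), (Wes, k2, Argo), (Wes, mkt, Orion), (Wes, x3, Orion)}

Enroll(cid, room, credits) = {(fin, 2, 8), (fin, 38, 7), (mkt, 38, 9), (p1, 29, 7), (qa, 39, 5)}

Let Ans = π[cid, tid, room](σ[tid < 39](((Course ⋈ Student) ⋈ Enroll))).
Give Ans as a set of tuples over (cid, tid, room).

Joining Course and Student on sname yields {(Ola, 10, A, fin, Vega), (Ola, 10, A, mkt, Gamma), (Ola, 10, A, x3, Echo), (Ola, 14, A, fin, Vega), (Ola, 14, A, mkt, Gamma), (Ola, 14, A, x3, Echo), (Ola, 39, C, fin, Vega), (Ola, 39, C, mkt, Gamma), (Ola, 39, C, x3, Echo), (Wes, 11, B, k2, Argo), (Wes, 11, B, mkt, Orion), (Wes, 11, B, x3, Orion)}.
Joining (Course ⋈ Student) and Enroll on cid yields {(Ola, 10, A, fin, Vega, 2, 8), (Ola, 10, A, fin, Vega, 38, 7), (Ola, 10, A, mkt, Gamma, 38, 9), (Ola, 14, A, fin, Vega, 2, 8), (Ola, 14, A, fin, Vega, 38, 7), (Ola, 14, A, mkt, Gamma, 38, 9), (Ola, 39, C, fin, Vega, 2, 8), (Ola, 39, C, fin, Vega, 38, 7), (Ola, 39, C, mkt, Gamma, 38, 9), (Wes, 11, B, mkt, Orion, 38, 9)}.
Filtering on tid < 39 leaves {(Ola, 10, A, fin, Vega, 2, 8), (Ola, 10, A, fin, Vega, 38, 7), (Ola, 10, A, mkt, Gamma, 38, 9), (Ola, 14, A, fin, Vega, 2, 8), (Ola, 14, A, fin, Vega, 38, 7), (Ola, 14, A, mkt, Gamma, 38, 9), (Wes, 11, B, mkt, Orion, 38, 9)}.
π_{cid, tid, room} gives {(fin, 10, 2), (fin, 10, 38), (fin, 14, 2), (fin, 14, 38), (mkt, 10, 38), (mkt, 11, 38), (mkt, 14, 38)}.

{(fin, 10, 2), (fin, 10, 38), (fin, 14, 2), (fin, 14, 38), (mkt, 10, 38), (mkt, 11, 38), (mkt, 14, 38)}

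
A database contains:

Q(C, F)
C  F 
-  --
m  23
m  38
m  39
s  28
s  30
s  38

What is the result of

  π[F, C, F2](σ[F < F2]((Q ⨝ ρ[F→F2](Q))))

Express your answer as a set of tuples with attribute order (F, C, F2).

ρ[F→F2]: schema becomes (C, F2); tuples unchanged.
Q ⋈ ρ[F→F2](Q) (natural join on C): {(m, 23, 23), (m, 23, 38), (m, 23, 39), (m, 38, 23), (m, 38, 38), (m, 38, 39), (m, 39, 23), (m, 39, 38), (m, 39, 39), (s, 28, 28), (s, 28, 30), (s, 28, 38), (s, 30, 28), (s, 30, 30), (s, 30, 38), (s, 38, 28), (s, 38, 30), (s, 38, 38)}
Selection F < F2: {(m, 23, 38), (m, 23, 39), (m, 38, 39), (s, 28, 30), (s, 28, 38), (s, 30, 38)}
Projecting to F, C, F2: {(23, m, 38), (23, m, 39), (28, s, 30), (28, s, 38), (30, s, 38), (38, m, 39)}

{(23, m, 38), (23, m, 39), (28, s, 30), (28, s, 38), (30, s, 38), (38, m, 39)}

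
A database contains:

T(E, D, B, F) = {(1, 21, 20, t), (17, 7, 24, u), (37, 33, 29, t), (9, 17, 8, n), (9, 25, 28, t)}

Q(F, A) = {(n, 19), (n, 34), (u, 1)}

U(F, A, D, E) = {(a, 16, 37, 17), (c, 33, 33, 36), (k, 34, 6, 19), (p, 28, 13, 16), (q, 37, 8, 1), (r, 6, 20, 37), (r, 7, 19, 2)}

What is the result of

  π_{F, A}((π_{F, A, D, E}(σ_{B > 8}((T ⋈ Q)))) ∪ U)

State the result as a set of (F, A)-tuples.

{(a, 16), (c, 33), (k, 34), (p, 28), (q, 37), (r, 6), (r, 7), (u, 1)}

Natural join on F: {(17, 7, 24, u, 1), (9, 17, 8, n, 19), (9, 17, 8, n, 34)}
Selection B > 8: {(17, 7, 24, u, 1)}
π_{F, A, D, E} gives {(u, 1, 7, 17)}.
Taking the union: {(a, 16, 37, 17), (c, 33, 33, 36), (k, 34, 6, 19), (p, 28, 13, 16), (q, 37, 8, 1), (r, 6, 20, 37), (r, 7, 19, 2), (u, 1, 7, 17)}
π_{F, A} gives {(a, 16), (c, 33), (k, 34), (p, 28), (q, 37), (r, 6), (r, 7), (u, 1)}.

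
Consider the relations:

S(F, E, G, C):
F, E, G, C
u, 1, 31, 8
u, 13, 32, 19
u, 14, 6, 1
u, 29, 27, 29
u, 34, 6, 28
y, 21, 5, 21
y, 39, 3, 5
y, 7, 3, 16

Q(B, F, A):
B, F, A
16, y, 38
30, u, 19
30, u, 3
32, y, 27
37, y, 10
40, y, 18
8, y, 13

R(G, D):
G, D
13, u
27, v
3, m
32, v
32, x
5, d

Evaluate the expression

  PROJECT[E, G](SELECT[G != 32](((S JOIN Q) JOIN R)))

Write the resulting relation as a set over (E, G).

Natural join on F: {(u, 1, 31, 8, 30, 19), (u, 1, 31, 8, 30, 3), (u, 13, 32, 19, 30, 19), (u, 13, 32, 19, 30, 3), (u, 14, 6, 1, 30, 19), (u, 14, 6, 1, 30, 3), (u, 29, 27, 29, 30, 19), (u, 29, 27, 29, 30, 3), (u, 34, 6, 28, 30, 19), (u, 34, 6, 28, 30, 3), (y, 21, 5, 21, 16, 38), (y, 21, 5, 21, 32, 27), (y, 21, 5, 21, 37, 10), (y, 21, 5, 21, 40, 18), (y, 21, 5, 21, 8, 13), (y, 39, 3, 5, 16, 38), (y, 39, 3, 5, 32, 27), (y, 39, 3, 5, 37, 10), (y, 39, 3, 5, 40, 18), (y, 39, 3, 5, 8, 13), (y, 7, 3, 16, 16, 38), (y, 7, 3, 16, 32, 27), (y, 7, 3, 16, 37, 10), (y, 7, 3, 16, 40, 18), (y, 7, 3, 16, 8, 13)}
Natural join on G: {(u, 13, 32, 19, 30, 19, v), (u, 13, 32, 19, 30, 19, x), (u, 13, 32, 19, 30, 3, v), (u, 13, 32, 19, 30, 3, x), (u, 29, 27, 29, 30, 19, v), (u, 29, 27, 29, 30, 3, v), (y, 21, 5, 21, 16, 38, d), (y, 21, 5, 21, 32, 27, d), (y, 21, 5, 21, 37, 10, d), (y, 21, 5, 21, 40, 18, d), (y, 21, 5, 21, 8, 13, d), (y, 39, 3, 5, 16, 38, m), (y, 39, 3, 5, 32, 27, m), (y, 39, 3, 5, 37, 10, m), (y, 39, 3, 5, 40, 18, m), (y, 39, 3, 5, 8, 13, m), (y, 7, 3, 16, 16, 38, m), (y, 7, 3, 16, 32, 27, m), (y, 7, 3, 16, 37, 10, m), (y, 7, 3, 16, 40, 18, m), (y, 7, 3, 16, 8, 13, m)}
Filtering on G != 32 leaves {(u, 29, 27, 29, 30, 19, v), (u, 29, 27, 29, 30, 3, v), (y, 21, 5, 21, 16, 38, d), (y, 21, 5, 21, 32, 27, d), (y, 21, 5, 21, 37, 10, d), (y, 21, 5, 21, 40, 18, d), (y, 21, 5, 21, 8, 13, d), (y, 39, 3, 5, 16, 38, m), (y, 39, 3, 5, 32, 27, m), (y, 39, 3, 5, 37, 10, m), (y, 39, 3, 5, 40, 18, m), (y, 39, 3, 5, 8, 13, m), (y, 7, 3, 16, 16, 38, m), (y, 7, 3, 16, 32, 27, m), (y, 7, 3, 16, 37, 10, m), (y, 7, 3, 16, 40, 18, m), (y, 7, 3, 16, 8, 13, m)}.
π[E, G]: project onto (E, G) (13 duplicate(s) eliminated) → {(21, 5), (29, 27), (39, 3), (7, 3)}

{(21, 5), (29, 27), (39, 3), (7, 3)}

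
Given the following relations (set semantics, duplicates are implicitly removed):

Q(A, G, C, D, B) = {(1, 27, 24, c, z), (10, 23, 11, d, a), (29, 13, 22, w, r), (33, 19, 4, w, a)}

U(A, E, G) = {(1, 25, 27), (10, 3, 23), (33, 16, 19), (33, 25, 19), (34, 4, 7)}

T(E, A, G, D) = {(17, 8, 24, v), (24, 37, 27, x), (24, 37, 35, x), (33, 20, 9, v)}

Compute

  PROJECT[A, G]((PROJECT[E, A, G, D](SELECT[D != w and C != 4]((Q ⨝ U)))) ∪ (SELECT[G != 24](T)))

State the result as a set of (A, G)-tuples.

Natural join on A, G: {(1, 27, 24, c, z, 25), (10, 23, 11, d, a, 3), (33, 19, 4, w, a, 16), (33, 19, 4, w, a, 25)}
Apply σ_{D != w and C != 4}; surviving tuples: {(1, 27, 24, c, z, 25), (10, 23, 11, d, a, 3)}
π_{E, A, G, D} gives {(25, 1, 27, c), (3, 10, 23, d)}.
Apply σ_{G != 24}; surviving tuples: {(24, 37, 27, x), (24, 37, 35, x), (33, 20, 9, v)}
Union: {(25, 1, 27, c), (3, 10, 23, d)} with {(24, 37, 27, x), (24, 37, 35, x), (33, 20, 9, v)} → {(24, 37, 27, x), (24, 37, 35, x), (25, 1, 27, c), (3, 10, 23, d), (33, 20, 9, v)}
π_{A, G} gives {(1, 27), (10, 23), (20, 9), (37, 27), (37, 35)}.

{(1, 27), (10, 23), (20, 9), (37, 27), (37, 35)}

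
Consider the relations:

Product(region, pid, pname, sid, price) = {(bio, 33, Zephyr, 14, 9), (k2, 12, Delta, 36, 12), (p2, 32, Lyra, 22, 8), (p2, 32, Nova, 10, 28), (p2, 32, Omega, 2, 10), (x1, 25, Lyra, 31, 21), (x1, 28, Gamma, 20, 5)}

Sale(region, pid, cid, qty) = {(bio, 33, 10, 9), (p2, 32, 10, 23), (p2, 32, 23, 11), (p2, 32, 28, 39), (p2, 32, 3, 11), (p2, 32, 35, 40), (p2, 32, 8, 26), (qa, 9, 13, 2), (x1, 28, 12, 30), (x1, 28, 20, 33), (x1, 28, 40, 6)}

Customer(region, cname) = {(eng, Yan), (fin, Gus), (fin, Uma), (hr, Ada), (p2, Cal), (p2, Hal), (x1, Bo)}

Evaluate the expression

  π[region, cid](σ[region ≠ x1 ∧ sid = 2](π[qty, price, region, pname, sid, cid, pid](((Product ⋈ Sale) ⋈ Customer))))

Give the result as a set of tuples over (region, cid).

{(p2, 10), (p2, 23), (p2, 28), (p2, 3), (p2, 35), (p2, 8)}

Joining Product and Sale on region, pid yields {(bio, 33, Zephyr, 14, 9, 10, 9), (p2, 32, Lyra, 22, 8, 10, 23), (p2, 32, Lyra, 22, 8, 23, 11), (p2, 32, Lyra, 22, 8, 28, 39), (p2, 32, Lyra, 22, 8, 3, 11), (p2, 32, Lyra, 22, 8, 35, 40), (p2, 32, Lyra, 22, 8, 8, 26), (p2, 32, Nova, 10, 28, 10, 23), (p2, 32, Nova, 10, 28, 23, 11), (p2, 32, Nova, 10, 28, 28, 39), (p2, 32, Nova, 10, 28, 3, 11), (p2, 32, Nova, 10, 28, 35, 40), (p2, 32, Nova, 10, 28, 8, 26), (p2, 32, Omega, 2, 10, 10, 23), (p2, 32, Omega, 2, 10, 23, 11), (p2, 32, Omega, 2, 10, 28, 39), (p2, 32, Omega, 2, 10, 3, 11), (p2, 32, Omega, 2, 10, 35, 40), (p2, 32, Omega, 2, 10, 8, 26), (x1, 28, Gamma, 20, 5, 12, 30), (x1, 28, Gamma, 20, 5, 20, 33), (x1, 28, Gamma, 20, 5, 40, 6)}.
Joining (Product ⋈ Sale) and Customer on region yields {(p2, 32, Lyra, 22, 8, 10, 23, Cal), (p2, 32, Lyra, 22, 8, 10, 23, Hal), (p2, 32, Lyra, 22, 8, 23, 11, Cal), (p2, 32, Lyra, 22, 8, 23, 11, Hal), (p2, 32, Lyra, 22, 8, 28, 39, Cal), (p2, 32, Lyra, 22, 8, 28, 39, Hal), (p2, 32, Lyra, 22, 8, 3, 11, Cal), (p2, 32, Lyra, 22, 8, 3, 11, Hal), (p2, 32, Lyra, 22, 8, 35, 40, Cal), (p2, 32, Lyra, 22, 8, 35, 40, Hal), (p2, 32, Lyra, 22, 8, 8, 26, Cal), (p2, 32, Lyra, 22, 8, 8, 26, Hal), (p2, 32, Nova, 10, 28, 10, 23, Cal), (p2, 32, Nova, 10, 28, 10, 23, Hal), (p2, 32, Nova, 10, 28, 23, 11, Cal), (p2, 32, Nova, 10, 28, 23, 11, Hal), (p2, 32, Nova, 10, 28, 28, 39, Cal), (p2, 32, Nova, 10, 28, 28, 39, Hal), (p2, 32, Nova, 10, 28, 3, 11, Cal), (p2, 32, Nova, 10, 28, 3, 11, Hal), (p2, 32, Nova, 10, 28, 35, 40, Cal), (p2, 32, Nova, 10, 28, 35, 40, Hal), (p2, 32, Nova, 10, 28, 8, 26, Cal), (p2, 32, Nova, 10, 28, 8, 26, Hal), (p2, 32, Omega, 2, 10, 10, 23, Cal), (p2, 32, Omega, 2, 10, 10, 23, Hal), (p2, 32, Omega, 2, 10, 23, 11, Cal), (p2, 32, Omega, 2, 10, 23, 11, Hal), (p2, 32, Omega, 2, 10, 28, 39, Cal), (p2, 32, Omega, 2, 10, 28, 39, Hal), (p2, 32, Omega, 2, 10, 3, 11, Cal), (p2, 32, Omega, 2, 10, 3, 11, Hal), (p2, 32, Omega, 2, 10, 35, 40, Cal), (p2, 32, Omega, 2, 10, 35, 40, Hal), (p2, 32, Omega, 2, 10, 8, 26, Cal), (p2, 32, Omega, 2, 10, 8, 26, Hal), (x1, 28, Gamma, 20, 5, 12, 30, Bo), (x1, 28, Gamma, 20, 5, 20, 33, Bo), (x1, 28, Gamma, 20, 5, 40, 6, Bo)}.
Keep only column(s) qty, price, region, pname, sid, cid, pid (18 duplicate(s) eliminated): {(11, 10, p2, Omega, 2, 23, 32), (11, 10, p2, Omega, 2, 3, 32), (11, 28, p2, Nova, 10, 23, 32), (11, 28, p2, Nova, 10, 3, 32), (11, 8, p2, Lyra, 22, 23, 32), (11, 8, p2, Lyra, 22, 3, 32), (23, 10, p2, Omega, 2, 10, 32), (23, 28, p2, Nova, 10, 10, 32), (23, 8, p2, Lyra, 22, 10, 32), (26, 10, p2, Omega, 2, 8, 32), (26, 28, p2, Nova, 10, 8, 32), (26, 8, p2, Lyra, 22, 8, 32), (30, 5, x1, Gamma, 20, 12, 28), (33, 5, x1, Gamma, 20, 20, 28), (39, 10, p2, Omega, 2, 28, 32), (39, 28, p2, Nova, 10, 28, 32), (39, 8, p2, Lyra, 22, 28, 32), (40, 10, p2, Omega, 2, 35, 32), (40, 28, p2, Nova, 10, 35, 32), (40, 8, p2, Lyra, 22, 35, 32), (6, 5, x1, Gamma, 20, 40, 28)}
Filtering on region ≠ x1 ∧ sid = 2 leaves {(11, 10, p2, Omega, 2, 23, 32), (11, 10, p2, Omega, 2, 3, 32), (23, 10, p2, Omega, 2, 10, 32), (26, 10, p2, Omega, 2, 8, 32), (39, 10, p2, Omega, 2, 28, 32), (40, 10, p2, Omega, 2, 35, 32)}.
Keep only column(s) region, cid: {(p2, 10), (p2, 23), (p2, 28), (p2, 3), (p2, 35), (p2, 8)}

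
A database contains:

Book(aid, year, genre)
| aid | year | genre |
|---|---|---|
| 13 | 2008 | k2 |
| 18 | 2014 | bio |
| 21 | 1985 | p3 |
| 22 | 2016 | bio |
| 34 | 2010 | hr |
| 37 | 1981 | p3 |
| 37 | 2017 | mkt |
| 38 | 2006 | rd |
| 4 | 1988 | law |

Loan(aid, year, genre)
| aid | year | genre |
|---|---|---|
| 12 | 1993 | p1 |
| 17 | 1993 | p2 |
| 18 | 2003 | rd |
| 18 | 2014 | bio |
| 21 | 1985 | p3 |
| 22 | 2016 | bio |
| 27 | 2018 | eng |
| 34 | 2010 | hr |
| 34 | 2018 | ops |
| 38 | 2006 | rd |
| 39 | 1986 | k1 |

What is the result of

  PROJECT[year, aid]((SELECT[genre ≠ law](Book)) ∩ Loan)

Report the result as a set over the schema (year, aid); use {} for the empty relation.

σ[genre ≠ law]: keep tuples satisfying genre ≠ law → {(13, 2008, k2), (18, 2014, bio), (21, 1985, p3), (22, 2016, bio), (34, 2010, hr), (37, 1981, p3), (37, 2017, mkt), (38, 2006, rd)}
Taking the intersection: {(18, 2014, bio), (21, 1985, p3), (22, 2016, bio), (34, 2010, hr), (38, 2006, rd)}
π_{year, aid} gives {(1985, 21), (2006, 38), (2010, 34), (2014, 18), (2016, 22)}.

{(1985, 21), (2006, 38), (2010, 34), (2014, 18), (2016, 22)}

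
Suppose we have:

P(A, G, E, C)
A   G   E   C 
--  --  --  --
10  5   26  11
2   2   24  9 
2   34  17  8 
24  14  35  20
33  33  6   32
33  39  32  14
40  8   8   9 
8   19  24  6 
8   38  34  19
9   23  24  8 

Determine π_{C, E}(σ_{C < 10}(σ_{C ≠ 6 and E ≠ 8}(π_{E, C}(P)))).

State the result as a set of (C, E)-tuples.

{(8, 17), (8, 24), (9, 24)}

π[E, C]: project onto (E, C) → {(17, 8), (24, 6), (24, 8), (24, 9), (26, 11), (32, 14), (34, 19), (35, 20), (6, 32), (8, 9)}
Selection C ≠ 6 and E ≠ 8: {(17, 8), (24, 8), (24, 9), (26, 11), (32, 14), (34, 19), (35, 20), (6, 32)}
Selection C < 10: {(17, 8), (24, 8), (24, 9)}
π[C, E]: project onto (C, E) → {(8, 17), (8, 24), (9, 24)}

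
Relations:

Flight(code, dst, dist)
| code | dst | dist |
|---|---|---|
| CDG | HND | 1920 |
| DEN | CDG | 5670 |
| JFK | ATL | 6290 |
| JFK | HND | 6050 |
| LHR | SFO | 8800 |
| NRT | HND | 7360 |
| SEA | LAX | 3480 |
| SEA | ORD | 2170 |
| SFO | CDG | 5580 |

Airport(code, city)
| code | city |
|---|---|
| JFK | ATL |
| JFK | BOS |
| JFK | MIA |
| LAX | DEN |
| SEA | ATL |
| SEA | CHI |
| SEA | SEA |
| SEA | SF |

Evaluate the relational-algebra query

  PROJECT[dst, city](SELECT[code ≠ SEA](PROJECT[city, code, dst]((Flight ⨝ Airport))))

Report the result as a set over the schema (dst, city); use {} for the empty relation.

{(ATL, ATL), (ATL, BOS), (ATL, MIA), (HND, ATL), (HND, BOS), (HND, MIA)}

Flight ⋈ Airport (natural join on code): {(JFK, ATL, 6290, ATL), (JFK, ATL, 6290, BOS), (JFK, ATL, 6290, MIA), (JFK, HND, 6050, ATL), (JFK, HND, 6050, BOS), (JFK, HND, 6050, MIA), (SEA, LAX, 3480, ATL), (SEA, LAX, 3480, CHI), (SEA, LAX, 3480, SEA), (SEA, LAX, 3480, SF), (SEA, ORD, 2170, ATL), (SEA, ORD, 2170, CHI), (SEA, ORD, 2170, SEA), (SEA, ORD, 2170, SF)}
π[city, code, dst]: project onto (city, code, dst) → {(ATL, JFK, ATL), (ATL, JFK, HND), (ATL, SEA, LAX), (ATL, SEA, ORD), (BOS, JFK, ATL), (BOS, JFK, HND), (CHI, SEA, LAX), (CHI, SEA, ORD), (MIA, JFK, ATL), (MIA, JFK, HND), (SEA, SEA, LAX), (SEA, SEA, ORD), (SF, SEA, LAX), (SF, SEA, ORD)}
Filtering on code ≠ SEA leaves {(ATL, JFK, ATL), (ATL, JFK, HND), (BOS, JFK, ATL), (BOS, JFK, HND), (MIA, JFK, ATL), (MIA, JFK, HND)}.
π[dst, city]: project onto (dst, city) → {(ATL, ATL), (ATL, BOS), (ATL, MIA), (HND, ATL), (HND, BOS), (HND, MIA)}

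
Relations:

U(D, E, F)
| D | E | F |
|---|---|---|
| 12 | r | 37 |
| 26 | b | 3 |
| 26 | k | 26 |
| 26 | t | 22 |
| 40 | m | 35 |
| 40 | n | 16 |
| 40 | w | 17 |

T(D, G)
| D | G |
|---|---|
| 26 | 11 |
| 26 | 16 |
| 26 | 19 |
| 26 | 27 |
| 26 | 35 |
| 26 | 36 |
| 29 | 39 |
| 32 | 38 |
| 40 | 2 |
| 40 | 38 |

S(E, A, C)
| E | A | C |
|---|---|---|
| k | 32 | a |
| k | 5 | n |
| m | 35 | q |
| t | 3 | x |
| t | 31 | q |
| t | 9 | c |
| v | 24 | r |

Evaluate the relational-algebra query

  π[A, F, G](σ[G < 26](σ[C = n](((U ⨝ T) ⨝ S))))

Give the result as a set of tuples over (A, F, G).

{(5, 26, 11), (5, 26, 16), (5, 26, 19)}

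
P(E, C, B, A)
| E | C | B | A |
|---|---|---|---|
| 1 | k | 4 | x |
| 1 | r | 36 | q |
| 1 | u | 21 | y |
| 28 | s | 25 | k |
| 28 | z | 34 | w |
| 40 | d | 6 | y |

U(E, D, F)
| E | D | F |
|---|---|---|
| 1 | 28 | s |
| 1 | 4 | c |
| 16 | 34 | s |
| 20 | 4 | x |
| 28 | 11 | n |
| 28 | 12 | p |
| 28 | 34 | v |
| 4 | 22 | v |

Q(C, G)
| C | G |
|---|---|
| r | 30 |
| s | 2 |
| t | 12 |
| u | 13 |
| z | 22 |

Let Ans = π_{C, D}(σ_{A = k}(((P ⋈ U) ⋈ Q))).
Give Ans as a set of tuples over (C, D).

P ⋈ U (natural join on E): {(1, k, 4, x, 28, s), (1, k, 4, x, 4, c), (1, r, 36, q, 28, s), (1, r, 36, q, 4, c), (1, u, 21, y, 28, s), (1, u, 21, y, 4, c), (28, s, 25, k, 11, n), (28, s, 25, k, 12, p), (28, s, 25, k, 34, v), (28, z, 34, w, 11, n), (28, z, 34, w, 12, p), (28, z, 34, w, 34, v)}
(P ⋈ U) ⋈ Q (natural join on C): {(1, r, 36, q, 28, s, 30), (1, r, 36, q, 4, c, 30), (1, u, 21, y, 28, s, 13), (1, u, 21, y, 4, c, 13), (28, s, 25, k, 11, n, 2), (28, s, 25, k, 12, p, 2), (28, s, 25, k, 34, v, 2), (28, z, 34, w, 11, n, 22), (28, z, 34, w, 12, p, 22), (28, z, 34, w, 34, v, 22)}
Selection A = k: {(28, s, 25, k, 11, n, 2), (28, s, 25, k, 12, p, 2), (28, s, 25, k, 34, v, 2)}
π_{C, D} gives {(s, 11), (s, 12), (s, 34)}.

{(s, 11), (s, 12), (s, 34)}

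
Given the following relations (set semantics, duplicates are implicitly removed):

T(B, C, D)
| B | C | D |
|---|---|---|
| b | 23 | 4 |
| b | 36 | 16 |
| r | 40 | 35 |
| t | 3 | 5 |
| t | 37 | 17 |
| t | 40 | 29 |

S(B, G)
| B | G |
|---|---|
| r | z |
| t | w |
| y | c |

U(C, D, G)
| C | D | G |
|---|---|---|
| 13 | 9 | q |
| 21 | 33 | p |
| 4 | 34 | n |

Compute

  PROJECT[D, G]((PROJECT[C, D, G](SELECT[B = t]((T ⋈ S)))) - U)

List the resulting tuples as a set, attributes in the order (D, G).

{(17, w), (29, w), (5, w)}

Natural join on B: {(r, 40, 35, z), (t, 3, 5, w), (t, 37, 17, w), (t, 40, 29, w)}
Filtering on B = t leaves {(t, 3, 5, w), (t, 37, 17, w), (t, 40, 29, w)}.
Projecting to C, D, G: {(3, 5, w), (37, 17, w), (40, 29, w)}
Set difference of the two operands is {(3, 5, w), (37, 17, w), (40, 29, w)}.
Projecting to D, G: {(17, w), (29, w), (5, w)}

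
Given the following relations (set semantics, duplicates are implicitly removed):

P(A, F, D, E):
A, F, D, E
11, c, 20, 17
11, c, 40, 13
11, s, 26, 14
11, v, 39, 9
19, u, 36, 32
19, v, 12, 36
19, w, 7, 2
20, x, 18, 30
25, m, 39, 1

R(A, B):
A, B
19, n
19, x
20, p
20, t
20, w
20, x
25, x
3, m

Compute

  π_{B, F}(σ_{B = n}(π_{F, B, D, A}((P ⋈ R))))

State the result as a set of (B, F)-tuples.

Joining P and R on A yields {(19, u, 36, 32, n), (19, u, 36, 32, x), (19, v, 12, 36, n), (19, v, 12, 36, x), (19, w, 7, 2, n), (19, w, 7, 2, x), (20, x, 18, 30, p), (20, x, 18, 30, t), (20, x, 18, 30, w), (20, x, 18, 30, x), (25, m, 39, 1, x)}.
π[F, B, D, A]: project onto (F, B, D, A) → {(m, x, 39, 25), (u, n, 36, 19), (u, x, 36, 19), (v, n, 12, 19), (v, x, 12, 19), (w, n, 7, 19), (w, x, 7, 19), (x, p, 18, 20), (x, t, 18, 20), (x, w, 18, 20), (x, x, 18, 20)}
Filtering on B = n leaves {(u, n, 36, 19), (v, n, 12, 19), (w, n, 7, 19)}.
π[B, F]: project onto (B, F) → {(n, u), (n, v), (n, w)}

{(n, u), (n, v), (n, w)}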